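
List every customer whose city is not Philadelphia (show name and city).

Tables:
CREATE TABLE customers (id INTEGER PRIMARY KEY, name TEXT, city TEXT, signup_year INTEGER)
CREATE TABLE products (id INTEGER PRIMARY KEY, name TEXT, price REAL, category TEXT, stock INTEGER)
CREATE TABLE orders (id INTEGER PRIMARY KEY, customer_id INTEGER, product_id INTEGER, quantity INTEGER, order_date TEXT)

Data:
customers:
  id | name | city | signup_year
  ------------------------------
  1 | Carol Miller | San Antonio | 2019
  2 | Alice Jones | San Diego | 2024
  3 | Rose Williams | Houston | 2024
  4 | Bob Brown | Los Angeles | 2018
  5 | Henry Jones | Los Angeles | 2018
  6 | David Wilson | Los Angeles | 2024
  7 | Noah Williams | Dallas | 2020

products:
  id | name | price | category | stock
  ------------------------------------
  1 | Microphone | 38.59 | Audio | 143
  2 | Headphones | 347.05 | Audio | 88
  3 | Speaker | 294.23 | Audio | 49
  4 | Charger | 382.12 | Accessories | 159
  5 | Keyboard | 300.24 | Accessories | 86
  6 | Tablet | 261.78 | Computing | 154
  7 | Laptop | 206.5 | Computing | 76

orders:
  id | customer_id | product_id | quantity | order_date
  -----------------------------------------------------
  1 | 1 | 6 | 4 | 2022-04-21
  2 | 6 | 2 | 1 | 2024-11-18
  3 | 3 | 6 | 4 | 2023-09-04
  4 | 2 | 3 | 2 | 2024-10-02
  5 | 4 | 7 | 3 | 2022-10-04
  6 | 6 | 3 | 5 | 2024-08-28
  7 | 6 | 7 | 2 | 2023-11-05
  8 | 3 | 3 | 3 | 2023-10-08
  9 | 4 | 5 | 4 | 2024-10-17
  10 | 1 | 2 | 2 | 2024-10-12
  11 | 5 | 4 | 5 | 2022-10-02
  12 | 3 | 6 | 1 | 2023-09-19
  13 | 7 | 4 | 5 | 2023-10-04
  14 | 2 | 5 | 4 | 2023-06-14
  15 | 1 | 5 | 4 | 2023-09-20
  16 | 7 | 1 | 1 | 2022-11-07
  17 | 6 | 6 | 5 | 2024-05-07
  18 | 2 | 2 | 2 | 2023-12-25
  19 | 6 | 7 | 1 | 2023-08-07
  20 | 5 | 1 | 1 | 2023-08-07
SELECT name, city FROM customers WHERE city <> 'Philadelphia'

Execution result:
name | city
Carol Miller | San Antonio
Alice Jones | San Diego
Rose Williams | Houston
Bob Brown | Los Angeles
Henry Jones | Los Angeles
David Wilson | Los Angeles
Noah Williams | Dallas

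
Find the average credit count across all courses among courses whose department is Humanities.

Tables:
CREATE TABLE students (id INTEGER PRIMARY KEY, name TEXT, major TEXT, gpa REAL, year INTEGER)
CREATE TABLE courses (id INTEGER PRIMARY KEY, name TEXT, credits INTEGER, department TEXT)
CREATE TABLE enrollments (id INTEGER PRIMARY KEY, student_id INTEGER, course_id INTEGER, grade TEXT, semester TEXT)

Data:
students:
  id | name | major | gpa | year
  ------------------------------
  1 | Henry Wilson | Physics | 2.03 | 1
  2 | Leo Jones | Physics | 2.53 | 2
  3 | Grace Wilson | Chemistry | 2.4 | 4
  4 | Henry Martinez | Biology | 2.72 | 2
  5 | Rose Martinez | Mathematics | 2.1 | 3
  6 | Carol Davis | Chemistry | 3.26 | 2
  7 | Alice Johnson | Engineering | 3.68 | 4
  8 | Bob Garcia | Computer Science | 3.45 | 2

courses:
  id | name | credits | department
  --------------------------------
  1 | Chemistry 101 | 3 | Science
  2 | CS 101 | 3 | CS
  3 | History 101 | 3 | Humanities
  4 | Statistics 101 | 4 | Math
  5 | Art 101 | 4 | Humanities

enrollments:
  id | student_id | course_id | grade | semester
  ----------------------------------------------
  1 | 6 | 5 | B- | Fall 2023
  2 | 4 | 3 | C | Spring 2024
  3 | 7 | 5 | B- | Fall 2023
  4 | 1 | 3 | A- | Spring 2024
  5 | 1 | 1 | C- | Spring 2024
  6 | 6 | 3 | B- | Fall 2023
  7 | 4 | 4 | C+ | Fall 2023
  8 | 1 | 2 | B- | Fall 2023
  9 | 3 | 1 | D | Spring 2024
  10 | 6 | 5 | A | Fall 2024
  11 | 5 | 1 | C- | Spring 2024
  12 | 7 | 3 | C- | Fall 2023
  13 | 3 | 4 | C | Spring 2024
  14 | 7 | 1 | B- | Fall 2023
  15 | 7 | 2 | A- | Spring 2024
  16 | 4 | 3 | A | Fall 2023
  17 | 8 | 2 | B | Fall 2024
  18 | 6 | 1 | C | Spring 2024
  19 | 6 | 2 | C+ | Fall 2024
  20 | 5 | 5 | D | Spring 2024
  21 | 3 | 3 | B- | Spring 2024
SELECT AVG(credits) FROM courses WHERE department = 'Humanities'

Execution result:
3.50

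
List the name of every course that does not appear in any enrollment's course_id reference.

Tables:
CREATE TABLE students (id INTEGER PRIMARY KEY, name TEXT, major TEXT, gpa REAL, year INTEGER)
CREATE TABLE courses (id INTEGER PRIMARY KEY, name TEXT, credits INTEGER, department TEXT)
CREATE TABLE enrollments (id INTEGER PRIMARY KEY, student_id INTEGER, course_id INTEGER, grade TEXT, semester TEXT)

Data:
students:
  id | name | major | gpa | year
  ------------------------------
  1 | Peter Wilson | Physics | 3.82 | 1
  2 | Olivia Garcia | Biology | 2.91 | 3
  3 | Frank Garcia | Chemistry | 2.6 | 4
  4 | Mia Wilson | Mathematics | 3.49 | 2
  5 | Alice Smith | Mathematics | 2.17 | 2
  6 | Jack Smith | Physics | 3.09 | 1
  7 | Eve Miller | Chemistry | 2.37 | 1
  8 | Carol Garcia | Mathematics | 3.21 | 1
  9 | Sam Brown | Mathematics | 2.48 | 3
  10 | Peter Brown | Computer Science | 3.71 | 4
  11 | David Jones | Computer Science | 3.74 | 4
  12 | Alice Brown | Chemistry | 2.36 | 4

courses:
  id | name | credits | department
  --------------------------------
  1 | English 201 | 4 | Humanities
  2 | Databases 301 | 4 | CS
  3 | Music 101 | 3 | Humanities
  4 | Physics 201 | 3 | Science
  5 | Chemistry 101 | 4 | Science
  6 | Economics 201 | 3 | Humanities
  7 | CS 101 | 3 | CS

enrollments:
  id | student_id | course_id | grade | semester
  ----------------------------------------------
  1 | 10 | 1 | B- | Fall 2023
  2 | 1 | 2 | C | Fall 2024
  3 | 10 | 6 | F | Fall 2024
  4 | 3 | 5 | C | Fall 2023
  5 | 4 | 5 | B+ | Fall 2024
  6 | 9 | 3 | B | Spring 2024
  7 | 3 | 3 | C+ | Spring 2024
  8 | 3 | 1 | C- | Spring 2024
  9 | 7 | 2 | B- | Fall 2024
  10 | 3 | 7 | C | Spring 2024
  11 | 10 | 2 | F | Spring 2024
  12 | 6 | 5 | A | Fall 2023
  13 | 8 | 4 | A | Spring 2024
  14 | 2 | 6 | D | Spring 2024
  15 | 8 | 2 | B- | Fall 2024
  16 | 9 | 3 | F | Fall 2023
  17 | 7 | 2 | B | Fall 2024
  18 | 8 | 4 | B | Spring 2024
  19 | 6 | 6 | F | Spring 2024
SELECT p.name FROM courses p LEFT JOIN enrollments c ON c.course_id = p.id WHERE c.id IS NULL

Execution result:
(no rows)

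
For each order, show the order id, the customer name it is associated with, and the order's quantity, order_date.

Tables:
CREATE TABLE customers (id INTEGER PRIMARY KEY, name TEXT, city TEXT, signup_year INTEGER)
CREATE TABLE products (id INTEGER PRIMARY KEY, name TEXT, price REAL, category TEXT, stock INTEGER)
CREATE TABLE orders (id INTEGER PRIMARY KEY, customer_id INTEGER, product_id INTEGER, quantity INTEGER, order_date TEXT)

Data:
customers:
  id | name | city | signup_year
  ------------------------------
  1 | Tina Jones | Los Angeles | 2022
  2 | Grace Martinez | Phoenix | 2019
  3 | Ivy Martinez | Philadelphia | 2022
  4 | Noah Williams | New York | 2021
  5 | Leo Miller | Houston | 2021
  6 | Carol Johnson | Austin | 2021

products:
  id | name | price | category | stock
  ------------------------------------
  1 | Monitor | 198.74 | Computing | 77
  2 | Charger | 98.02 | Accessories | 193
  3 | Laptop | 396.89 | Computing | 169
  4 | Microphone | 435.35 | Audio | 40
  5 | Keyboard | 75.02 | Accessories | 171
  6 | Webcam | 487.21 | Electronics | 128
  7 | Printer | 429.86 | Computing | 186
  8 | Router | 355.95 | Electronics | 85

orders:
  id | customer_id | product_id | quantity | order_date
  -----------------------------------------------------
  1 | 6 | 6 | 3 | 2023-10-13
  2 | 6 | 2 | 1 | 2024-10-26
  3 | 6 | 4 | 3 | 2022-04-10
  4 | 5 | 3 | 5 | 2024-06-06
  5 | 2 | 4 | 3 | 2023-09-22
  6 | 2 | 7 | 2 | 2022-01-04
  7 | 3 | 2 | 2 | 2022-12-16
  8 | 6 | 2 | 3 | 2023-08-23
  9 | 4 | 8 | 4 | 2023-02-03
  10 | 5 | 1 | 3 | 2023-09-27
SELECT c.id, p.name AS customer, c.quantity, c.order_date FROM orders c JOIN customers p ON c.customer_id = p.id

Execution result:
id | customer | quantity | order_date
1 | Carol Johnson | 3 | 2023-10-13
2 | Carol Johnson | 1 | 2024-10-26
3 | Carol Johnson | 3 | 2022-04-10
4 | Leo Miller | 5 | 2024-06-06
5 | Grace Martinez | 3 | 2023-09-22
6 | Grace Martinez | 2 | 2022-01-04
7 | Ivy Martinez | 2 | 2022-12-16
8 | Carol Johnson | 3 | 2023-08-23
9 | Noah Williams | 4 | 2023-02-03
10 | Leo Miller | 3 | 2023-09-27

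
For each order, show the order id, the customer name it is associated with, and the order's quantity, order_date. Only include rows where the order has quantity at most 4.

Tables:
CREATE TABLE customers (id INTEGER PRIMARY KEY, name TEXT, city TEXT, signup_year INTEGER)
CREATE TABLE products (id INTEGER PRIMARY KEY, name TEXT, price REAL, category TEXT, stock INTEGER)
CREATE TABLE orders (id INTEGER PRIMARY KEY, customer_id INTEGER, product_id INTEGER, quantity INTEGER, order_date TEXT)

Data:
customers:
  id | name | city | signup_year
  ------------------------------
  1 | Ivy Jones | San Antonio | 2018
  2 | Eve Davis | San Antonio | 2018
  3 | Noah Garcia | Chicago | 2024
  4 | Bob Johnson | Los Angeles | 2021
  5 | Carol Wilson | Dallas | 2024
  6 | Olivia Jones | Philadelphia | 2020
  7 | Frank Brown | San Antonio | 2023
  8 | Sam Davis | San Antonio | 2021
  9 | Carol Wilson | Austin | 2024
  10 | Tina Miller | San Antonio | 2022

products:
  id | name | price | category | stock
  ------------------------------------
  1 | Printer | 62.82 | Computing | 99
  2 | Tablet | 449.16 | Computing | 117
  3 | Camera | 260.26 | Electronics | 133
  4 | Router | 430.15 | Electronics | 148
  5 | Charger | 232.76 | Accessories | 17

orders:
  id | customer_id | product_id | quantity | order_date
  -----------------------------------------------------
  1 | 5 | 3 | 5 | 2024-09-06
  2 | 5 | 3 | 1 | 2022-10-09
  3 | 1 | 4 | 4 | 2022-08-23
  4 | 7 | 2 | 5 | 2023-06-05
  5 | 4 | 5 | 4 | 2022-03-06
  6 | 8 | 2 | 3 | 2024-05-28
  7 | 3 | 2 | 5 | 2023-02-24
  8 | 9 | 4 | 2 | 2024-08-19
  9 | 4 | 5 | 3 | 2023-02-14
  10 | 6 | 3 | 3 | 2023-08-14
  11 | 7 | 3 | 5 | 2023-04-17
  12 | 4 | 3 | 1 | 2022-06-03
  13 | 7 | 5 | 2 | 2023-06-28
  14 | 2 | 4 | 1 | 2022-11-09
SELECT c.id, p.name AS customer, c.quantity, c.order_date FROM orders c JOIN customers p ON c.customer_id = p.id WHERE c.quantity <= 4

Execution result:
id | customer | quantity | order_date
2 | Carol Wilson | 1 | 2022-10-09
3 | Ivy Jones | 4 | 2022-08-23
5 | Bob Johnson | 4 | 2022-03-06
6 | Sam Davis | 3 | 2024-05-28
8 | Carol Wilson | 2 | 2024-08-19
9 | Bob Johnson | 3 | 2023-02-14
10 | Olivia Jones | 3 | 2023-08-14
12 | Bob Johnson | 1 | 2022-06-03
13 | Frank Brown | 2 | 2023-06-28
14 | Eve Davis | 1 | 2022-11-09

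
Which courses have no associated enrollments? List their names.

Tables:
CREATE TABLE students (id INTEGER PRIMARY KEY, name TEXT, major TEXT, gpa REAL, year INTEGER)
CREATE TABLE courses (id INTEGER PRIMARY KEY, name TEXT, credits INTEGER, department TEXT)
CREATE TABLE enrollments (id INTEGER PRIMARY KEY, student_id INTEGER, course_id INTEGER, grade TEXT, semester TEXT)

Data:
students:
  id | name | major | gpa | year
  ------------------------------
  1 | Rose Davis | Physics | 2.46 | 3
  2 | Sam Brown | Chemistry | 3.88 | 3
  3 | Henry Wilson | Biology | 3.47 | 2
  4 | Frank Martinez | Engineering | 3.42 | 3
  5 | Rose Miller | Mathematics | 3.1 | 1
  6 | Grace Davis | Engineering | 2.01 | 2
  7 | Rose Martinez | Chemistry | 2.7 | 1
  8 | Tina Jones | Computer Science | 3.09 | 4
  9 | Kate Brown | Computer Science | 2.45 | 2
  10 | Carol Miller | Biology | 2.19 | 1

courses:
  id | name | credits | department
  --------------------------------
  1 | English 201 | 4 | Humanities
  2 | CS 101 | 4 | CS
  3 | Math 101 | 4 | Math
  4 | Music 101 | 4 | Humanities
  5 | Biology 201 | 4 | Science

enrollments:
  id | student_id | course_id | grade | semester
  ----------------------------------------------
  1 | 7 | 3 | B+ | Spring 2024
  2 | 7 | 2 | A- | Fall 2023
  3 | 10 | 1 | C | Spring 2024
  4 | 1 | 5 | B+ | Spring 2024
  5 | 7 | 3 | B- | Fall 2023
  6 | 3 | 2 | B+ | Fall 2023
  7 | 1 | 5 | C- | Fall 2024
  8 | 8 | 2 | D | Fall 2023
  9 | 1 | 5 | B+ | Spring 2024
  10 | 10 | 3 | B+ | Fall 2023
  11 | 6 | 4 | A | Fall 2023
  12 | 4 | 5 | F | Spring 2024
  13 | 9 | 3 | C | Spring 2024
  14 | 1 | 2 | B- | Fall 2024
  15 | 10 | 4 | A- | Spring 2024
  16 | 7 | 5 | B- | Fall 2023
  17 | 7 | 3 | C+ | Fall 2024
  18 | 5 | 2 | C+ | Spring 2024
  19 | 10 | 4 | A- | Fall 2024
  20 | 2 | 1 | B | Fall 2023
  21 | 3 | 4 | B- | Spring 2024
SELECT p.name FROM courses p LEFT JOIN enrollments c ON c.course_id = p.id WHERE c.id IS NULL

Execution result:
(no rows)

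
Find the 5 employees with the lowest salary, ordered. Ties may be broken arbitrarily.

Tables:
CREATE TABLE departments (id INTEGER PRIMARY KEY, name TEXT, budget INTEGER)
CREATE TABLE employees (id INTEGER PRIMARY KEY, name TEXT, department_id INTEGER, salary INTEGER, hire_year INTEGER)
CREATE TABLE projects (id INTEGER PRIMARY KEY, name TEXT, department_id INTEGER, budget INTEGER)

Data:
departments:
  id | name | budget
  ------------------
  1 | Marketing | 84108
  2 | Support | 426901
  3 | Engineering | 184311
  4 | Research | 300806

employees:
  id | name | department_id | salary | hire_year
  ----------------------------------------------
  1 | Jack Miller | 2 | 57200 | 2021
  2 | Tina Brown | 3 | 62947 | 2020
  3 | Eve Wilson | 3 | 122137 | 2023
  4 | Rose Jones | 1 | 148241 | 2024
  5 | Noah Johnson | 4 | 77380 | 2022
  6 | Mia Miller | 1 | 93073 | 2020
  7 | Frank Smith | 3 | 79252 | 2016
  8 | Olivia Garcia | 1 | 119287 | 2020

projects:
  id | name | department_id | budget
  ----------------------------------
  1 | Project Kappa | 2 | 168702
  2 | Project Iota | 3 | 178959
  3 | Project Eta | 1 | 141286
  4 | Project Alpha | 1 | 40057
SELECT name, salary FROM employees ORDER BY salary ASC LIMIT 5

Execution result:
name | salary
Jack Miller | 57200
Tina Brown | 62947
Noah Johnson | 77380
Frank Smith | 79252
Mia Miller | 93073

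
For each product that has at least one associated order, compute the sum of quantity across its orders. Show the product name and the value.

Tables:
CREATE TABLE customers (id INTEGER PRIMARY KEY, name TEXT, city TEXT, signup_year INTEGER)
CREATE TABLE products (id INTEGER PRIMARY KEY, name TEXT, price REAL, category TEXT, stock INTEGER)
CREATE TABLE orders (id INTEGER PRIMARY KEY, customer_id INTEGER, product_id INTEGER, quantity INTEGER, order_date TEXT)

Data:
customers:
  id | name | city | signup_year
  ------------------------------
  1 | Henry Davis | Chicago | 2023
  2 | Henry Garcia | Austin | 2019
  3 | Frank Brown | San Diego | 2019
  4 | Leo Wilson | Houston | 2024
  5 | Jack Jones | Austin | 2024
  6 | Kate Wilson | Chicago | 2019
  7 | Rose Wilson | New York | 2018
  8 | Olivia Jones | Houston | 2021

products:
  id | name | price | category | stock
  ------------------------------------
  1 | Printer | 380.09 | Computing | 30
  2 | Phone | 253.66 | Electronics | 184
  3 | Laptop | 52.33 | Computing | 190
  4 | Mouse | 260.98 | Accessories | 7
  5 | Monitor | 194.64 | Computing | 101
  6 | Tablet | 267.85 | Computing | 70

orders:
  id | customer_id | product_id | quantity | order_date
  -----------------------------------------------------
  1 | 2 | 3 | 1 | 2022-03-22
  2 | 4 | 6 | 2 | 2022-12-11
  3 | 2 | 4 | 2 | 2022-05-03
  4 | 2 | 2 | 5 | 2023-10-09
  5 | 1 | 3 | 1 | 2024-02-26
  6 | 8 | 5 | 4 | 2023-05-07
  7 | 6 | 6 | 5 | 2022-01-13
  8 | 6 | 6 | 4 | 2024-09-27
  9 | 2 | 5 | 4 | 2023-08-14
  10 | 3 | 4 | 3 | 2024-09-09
SELECT p.name, SUM(c.quantity) AS sum_quantity FROM orders c JOIN products p ON c.product_id = p.id GROUP BY p.id, p.name

Execution result:
name | sum_quantity
Phone | 5
Laptop | 2
Mouse | 5
Monitor | 8
Tablet | 11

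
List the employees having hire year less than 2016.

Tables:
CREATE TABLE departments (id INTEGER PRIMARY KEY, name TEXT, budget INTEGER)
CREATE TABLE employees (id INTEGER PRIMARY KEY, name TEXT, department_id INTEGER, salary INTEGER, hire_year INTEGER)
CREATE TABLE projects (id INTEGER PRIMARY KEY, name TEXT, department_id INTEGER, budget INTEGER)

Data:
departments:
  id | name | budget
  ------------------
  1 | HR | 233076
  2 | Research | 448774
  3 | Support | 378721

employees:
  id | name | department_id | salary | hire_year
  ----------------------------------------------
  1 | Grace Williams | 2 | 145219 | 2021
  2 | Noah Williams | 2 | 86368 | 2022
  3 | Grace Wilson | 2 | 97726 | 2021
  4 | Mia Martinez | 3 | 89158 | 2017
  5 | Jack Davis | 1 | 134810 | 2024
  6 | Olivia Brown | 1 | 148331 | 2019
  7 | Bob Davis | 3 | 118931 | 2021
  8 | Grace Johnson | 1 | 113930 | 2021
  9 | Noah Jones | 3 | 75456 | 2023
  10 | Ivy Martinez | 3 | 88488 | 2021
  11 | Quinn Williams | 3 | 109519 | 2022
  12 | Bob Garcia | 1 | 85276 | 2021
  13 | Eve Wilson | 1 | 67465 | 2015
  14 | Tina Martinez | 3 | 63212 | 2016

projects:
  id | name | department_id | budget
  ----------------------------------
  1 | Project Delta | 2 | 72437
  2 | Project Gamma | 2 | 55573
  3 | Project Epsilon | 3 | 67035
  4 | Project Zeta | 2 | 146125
SELECT name, hire_year FROM employees WHERE hire_year < 2016

Execution result:
name | hire_year
Eve Wilson | 2015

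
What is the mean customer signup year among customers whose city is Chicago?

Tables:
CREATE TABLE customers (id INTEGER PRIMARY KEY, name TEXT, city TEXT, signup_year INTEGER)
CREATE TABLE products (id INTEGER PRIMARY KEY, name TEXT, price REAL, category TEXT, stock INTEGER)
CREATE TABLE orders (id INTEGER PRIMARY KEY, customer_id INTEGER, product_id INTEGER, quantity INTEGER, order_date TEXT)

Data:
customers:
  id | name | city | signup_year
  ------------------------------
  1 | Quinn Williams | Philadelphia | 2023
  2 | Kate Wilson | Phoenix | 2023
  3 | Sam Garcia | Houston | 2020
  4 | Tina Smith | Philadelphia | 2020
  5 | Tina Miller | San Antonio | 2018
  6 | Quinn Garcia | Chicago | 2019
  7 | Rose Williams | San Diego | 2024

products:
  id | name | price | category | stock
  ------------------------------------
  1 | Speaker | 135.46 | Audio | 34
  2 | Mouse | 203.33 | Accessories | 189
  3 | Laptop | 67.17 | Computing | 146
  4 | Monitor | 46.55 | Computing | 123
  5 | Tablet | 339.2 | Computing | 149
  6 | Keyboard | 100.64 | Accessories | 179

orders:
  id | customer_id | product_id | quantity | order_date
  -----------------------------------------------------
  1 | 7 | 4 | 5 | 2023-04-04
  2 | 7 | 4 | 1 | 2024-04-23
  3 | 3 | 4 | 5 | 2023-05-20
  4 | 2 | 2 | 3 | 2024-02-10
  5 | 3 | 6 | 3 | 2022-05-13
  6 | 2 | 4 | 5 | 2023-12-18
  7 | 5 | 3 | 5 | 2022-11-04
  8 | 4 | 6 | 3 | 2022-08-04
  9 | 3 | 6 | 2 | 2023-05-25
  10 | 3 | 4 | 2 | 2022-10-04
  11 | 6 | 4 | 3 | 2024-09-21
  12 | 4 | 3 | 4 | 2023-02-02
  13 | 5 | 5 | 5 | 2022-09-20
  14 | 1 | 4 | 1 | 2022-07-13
SELECT AVG(signup_year) FROM customers WHERE city = 'Chicago'

Execution result:
2019.00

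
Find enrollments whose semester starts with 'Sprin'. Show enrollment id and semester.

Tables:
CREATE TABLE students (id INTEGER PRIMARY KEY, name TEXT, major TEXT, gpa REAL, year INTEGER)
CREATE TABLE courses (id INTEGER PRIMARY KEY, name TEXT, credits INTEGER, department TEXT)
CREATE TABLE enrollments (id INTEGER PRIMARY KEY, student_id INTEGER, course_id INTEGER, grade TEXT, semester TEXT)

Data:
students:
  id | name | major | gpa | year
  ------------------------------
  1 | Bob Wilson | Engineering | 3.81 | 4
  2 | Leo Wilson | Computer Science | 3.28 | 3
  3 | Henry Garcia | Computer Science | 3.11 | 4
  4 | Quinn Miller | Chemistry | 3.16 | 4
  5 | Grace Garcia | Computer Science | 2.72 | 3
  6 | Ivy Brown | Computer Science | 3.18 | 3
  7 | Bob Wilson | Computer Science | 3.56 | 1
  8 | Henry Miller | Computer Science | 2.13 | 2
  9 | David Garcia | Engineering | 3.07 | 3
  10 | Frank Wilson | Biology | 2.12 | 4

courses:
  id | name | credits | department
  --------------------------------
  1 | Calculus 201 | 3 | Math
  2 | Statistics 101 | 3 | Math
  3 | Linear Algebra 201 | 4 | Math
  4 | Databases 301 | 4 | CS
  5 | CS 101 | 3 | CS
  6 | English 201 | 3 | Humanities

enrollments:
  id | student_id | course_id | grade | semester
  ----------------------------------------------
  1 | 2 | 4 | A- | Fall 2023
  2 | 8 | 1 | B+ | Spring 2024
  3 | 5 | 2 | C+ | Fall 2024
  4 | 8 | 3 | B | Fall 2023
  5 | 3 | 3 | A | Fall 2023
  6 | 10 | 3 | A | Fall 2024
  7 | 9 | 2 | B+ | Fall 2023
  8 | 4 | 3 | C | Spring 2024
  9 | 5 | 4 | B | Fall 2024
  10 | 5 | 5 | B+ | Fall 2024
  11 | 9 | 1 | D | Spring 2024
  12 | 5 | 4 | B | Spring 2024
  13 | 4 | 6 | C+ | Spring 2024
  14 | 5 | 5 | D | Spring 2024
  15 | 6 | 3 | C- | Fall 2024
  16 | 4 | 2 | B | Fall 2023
SELECT id, semester FROM enrollments WHERE semester LIKE 'Sprin%'

Execution result:
id | semester
2 | Spring 2024
8 | Spring 2024
11 | Spring 2024
12 | Spring 2024
13 | Spring 2024
14 | Spring 2024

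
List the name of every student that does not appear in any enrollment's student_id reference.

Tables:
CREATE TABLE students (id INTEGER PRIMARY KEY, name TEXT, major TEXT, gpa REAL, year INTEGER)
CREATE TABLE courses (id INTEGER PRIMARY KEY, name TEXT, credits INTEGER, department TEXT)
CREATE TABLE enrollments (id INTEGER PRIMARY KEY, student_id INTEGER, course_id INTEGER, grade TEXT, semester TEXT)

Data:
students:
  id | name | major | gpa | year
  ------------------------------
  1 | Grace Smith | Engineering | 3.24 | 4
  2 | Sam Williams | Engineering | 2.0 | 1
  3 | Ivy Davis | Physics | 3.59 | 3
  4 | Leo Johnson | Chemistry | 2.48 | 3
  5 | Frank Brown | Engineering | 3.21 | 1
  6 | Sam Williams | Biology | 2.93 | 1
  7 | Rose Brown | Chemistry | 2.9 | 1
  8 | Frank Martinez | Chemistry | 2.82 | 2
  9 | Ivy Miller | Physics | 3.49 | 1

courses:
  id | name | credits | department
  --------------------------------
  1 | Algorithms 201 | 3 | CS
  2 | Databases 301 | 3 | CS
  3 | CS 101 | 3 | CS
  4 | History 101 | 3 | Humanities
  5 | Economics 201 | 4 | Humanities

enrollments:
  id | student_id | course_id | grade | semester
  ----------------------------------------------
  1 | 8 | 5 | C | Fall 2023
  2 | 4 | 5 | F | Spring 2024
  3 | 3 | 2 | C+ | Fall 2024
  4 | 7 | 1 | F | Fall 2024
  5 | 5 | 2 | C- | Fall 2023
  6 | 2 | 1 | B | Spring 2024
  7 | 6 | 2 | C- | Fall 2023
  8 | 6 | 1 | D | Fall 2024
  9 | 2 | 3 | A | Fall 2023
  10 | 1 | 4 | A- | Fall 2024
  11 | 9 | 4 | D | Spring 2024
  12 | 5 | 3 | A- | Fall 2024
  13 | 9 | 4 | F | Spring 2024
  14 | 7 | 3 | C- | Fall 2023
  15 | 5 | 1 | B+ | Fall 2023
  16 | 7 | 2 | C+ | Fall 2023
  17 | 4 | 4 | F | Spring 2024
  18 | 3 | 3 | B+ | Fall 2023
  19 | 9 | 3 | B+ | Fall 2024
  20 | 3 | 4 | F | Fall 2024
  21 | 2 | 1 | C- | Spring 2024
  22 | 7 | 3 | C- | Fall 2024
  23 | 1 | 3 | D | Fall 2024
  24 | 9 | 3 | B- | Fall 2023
SELECT p.name FROM students p LEFT JOIN enrollments c ON c.student_id = p.id WHERE c.id IS NULL

Execution result:
(no rows)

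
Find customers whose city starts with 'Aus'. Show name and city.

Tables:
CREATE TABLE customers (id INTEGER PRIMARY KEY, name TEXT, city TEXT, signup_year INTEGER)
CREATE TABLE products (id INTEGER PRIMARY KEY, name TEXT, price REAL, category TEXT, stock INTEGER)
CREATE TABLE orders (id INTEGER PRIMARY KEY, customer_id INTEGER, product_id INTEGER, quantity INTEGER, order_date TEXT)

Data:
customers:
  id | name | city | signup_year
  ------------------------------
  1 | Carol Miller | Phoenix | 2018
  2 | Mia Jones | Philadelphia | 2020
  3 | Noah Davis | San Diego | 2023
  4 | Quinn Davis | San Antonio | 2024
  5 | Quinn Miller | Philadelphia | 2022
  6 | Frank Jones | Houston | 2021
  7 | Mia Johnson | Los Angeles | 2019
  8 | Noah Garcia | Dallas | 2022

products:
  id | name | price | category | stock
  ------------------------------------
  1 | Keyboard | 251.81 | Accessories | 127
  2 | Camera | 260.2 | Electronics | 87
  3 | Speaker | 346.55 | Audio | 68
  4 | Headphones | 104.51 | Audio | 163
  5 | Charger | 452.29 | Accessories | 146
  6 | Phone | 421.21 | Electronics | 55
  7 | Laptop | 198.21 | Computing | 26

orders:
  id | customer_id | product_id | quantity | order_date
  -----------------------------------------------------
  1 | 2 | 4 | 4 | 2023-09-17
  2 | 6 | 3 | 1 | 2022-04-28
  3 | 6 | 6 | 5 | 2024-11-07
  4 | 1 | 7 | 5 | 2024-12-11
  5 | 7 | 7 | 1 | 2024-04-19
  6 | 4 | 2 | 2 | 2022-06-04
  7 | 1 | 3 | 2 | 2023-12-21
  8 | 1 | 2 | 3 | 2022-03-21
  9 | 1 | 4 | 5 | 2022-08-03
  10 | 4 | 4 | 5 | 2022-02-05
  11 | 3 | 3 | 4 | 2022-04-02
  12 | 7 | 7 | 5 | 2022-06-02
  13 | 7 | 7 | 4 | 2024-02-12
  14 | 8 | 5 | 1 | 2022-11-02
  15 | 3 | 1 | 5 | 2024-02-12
SELECT name, city FROM customers WHERE city LIKE 'Aus%'

Execution result:
(no rows)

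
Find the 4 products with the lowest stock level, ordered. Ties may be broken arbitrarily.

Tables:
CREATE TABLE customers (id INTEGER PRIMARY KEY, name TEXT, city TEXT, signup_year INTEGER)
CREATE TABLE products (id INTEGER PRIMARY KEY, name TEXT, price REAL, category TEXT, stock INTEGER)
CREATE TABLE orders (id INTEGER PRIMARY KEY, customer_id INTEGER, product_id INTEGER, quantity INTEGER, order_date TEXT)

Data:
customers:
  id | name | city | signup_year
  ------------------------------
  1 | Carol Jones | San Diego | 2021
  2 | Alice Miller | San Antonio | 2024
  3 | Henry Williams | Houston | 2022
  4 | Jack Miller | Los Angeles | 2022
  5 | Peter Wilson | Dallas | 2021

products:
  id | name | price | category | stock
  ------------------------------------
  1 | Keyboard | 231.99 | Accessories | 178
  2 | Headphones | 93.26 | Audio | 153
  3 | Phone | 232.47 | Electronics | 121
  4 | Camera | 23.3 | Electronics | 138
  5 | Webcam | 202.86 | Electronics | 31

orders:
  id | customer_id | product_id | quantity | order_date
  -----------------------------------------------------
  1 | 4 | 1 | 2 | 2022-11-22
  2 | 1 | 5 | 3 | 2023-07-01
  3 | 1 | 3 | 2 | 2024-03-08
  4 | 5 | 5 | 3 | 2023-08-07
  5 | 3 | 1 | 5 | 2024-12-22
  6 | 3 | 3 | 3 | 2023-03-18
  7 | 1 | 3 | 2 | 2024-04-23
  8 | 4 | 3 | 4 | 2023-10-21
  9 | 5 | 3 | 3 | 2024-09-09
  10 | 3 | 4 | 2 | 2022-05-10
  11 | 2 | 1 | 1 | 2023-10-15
SELECT name, stock FROM products ORDER BY stock ASC LIMIT 4

Execution result:
name | stock
Webcam | 31
Phone | 121
Camera | 138
Headphones | 153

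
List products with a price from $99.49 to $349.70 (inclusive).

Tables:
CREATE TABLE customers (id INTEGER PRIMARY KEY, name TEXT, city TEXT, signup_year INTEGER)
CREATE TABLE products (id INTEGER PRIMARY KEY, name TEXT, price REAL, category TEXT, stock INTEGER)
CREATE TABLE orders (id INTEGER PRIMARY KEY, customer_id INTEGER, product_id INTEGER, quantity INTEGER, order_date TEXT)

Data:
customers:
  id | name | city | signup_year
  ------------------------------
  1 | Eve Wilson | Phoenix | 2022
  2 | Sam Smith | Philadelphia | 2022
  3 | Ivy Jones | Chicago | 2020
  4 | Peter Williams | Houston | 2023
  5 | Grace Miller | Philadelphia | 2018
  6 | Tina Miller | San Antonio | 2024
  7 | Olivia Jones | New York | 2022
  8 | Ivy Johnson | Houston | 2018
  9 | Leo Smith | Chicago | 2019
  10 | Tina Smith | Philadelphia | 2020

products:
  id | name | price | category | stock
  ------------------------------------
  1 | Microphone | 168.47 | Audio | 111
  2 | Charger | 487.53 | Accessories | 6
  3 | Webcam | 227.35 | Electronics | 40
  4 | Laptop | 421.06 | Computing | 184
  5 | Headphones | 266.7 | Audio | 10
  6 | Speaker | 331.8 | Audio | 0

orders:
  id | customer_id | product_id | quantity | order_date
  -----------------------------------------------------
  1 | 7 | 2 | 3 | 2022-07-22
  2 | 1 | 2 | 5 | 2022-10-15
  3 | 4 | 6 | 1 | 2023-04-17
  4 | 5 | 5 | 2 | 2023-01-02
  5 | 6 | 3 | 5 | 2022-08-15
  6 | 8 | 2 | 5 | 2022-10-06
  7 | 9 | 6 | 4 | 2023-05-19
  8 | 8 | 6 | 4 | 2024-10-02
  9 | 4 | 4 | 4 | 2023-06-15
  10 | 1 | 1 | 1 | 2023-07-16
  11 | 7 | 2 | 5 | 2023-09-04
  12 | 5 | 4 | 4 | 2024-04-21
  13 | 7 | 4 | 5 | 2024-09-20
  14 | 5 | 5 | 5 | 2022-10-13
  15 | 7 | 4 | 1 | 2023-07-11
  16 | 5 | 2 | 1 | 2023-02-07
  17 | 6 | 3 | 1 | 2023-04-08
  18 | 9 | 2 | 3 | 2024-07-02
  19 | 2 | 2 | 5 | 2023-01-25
SELECT name, price FROM products WHERE price BETWEEN 99.49 AND 349.7

Execution result:
name | price
Microphone | 168.47
Webcam | 227.35
Headphones | 266.70
Speaker | 331.80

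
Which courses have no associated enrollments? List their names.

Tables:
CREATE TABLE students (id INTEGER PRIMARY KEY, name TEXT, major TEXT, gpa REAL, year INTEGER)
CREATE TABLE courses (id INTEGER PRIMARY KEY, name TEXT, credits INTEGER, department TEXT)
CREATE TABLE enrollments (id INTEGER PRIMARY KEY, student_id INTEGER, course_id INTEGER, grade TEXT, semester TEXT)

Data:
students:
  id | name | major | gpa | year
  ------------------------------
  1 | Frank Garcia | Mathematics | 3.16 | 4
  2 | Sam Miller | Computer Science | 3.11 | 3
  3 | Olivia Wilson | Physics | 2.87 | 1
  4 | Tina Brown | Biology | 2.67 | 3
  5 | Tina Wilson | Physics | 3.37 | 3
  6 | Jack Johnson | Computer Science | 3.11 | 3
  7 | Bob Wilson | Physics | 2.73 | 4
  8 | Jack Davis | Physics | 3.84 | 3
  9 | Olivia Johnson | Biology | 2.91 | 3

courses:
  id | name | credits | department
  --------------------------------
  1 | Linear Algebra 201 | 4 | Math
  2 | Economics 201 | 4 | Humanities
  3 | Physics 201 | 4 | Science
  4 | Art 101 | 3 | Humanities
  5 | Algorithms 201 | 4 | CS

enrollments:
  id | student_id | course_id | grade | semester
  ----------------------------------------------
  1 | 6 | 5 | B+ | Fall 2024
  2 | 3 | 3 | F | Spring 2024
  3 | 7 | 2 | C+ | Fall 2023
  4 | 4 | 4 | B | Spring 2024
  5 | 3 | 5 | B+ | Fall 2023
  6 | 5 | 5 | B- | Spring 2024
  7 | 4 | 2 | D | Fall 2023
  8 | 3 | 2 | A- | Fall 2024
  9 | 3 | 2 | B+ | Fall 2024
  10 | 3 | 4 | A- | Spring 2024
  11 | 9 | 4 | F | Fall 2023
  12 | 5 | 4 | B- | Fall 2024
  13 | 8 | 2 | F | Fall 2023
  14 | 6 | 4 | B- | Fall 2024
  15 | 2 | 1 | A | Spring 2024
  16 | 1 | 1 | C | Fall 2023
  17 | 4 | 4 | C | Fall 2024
SELECT p.name FROM courses p LEFT JOIN enrollments c ON c.course_id = p.id WHERE c.id IS NULL

Execution result:
(no rows)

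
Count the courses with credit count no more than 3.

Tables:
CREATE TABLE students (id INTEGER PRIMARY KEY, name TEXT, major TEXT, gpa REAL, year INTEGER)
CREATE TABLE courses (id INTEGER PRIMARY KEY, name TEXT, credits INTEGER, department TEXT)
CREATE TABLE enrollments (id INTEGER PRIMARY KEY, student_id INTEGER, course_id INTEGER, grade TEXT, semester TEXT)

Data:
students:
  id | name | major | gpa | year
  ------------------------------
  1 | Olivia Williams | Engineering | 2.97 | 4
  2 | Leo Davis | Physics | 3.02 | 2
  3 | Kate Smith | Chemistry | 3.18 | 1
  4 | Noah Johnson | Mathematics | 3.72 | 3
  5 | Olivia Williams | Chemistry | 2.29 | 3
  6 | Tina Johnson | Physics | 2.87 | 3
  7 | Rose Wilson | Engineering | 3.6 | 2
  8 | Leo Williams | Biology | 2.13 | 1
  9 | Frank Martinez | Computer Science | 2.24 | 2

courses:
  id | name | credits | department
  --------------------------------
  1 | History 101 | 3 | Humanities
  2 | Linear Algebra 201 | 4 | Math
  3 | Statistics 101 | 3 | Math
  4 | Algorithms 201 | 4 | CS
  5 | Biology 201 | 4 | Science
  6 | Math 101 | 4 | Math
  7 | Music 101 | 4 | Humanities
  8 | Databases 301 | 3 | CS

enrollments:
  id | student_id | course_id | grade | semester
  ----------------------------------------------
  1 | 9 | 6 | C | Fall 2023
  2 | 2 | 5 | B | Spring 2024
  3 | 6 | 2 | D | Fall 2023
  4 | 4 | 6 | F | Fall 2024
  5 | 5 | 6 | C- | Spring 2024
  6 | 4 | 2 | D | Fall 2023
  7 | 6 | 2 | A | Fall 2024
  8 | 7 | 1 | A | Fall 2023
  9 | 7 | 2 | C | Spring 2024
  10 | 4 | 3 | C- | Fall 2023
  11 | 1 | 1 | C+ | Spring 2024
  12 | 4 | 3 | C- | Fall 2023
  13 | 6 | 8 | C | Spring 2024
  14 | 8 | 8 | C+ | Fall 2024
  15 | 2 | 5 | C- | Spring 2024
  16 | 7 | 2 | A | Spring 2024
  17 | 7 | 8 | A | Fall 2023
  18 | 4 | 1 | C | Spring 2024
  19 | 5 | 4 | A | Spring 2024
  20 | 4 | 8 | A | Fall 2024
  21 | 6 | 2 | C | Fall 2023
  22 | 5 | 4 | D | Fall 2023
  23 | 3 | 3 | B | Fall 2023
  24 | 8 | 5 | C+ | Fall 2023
SELECT COUNT(*) FROM courses WHERE credits <= 3

Execution result:
3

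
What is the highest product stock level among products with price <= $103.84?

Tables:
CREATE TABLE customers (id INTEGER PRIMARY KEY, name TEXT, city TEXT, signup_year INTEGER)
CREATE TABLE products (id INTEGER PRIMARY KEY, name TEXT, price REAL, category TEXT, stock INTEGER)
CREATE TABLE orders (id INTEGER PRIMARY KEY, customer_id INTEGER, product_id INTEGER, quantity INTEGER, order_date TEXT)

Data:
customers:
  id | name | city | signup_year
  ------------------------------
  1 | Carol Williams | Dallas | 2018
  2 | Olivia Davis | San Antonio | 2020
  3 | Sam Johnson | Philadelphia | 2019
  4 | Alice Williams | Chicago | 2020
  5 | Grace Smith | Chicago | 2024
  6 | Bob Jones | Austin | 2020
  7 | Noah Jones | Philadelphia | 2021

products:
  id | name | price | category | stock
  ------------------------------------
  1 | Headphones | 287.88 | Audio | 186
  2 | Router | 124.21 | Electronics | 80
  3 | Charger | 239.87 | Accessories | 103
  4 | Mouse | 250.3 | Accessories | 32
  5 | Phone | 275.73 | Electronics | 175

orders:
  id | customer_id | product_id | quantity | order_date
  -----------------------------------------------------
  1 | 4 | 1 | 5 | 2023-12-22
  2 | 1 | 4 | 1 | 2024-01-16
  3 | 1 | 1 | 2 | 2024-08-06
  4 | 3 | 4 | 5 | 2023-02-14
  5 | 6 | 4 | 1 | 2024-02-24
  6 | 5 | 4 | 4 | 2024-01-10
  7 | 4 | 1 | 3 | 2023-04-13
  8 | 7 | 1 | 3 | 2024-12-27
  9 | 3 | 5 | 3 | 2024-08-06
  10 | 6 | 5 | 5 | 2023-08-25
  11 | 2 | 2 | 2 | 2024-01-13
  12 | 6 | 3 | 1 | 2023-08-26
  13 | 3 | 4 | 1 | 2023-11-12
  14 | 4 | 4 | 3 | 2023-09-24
SELECT MAX(stock) FROM products WHERE price <= 103.84

Execution result:
NULL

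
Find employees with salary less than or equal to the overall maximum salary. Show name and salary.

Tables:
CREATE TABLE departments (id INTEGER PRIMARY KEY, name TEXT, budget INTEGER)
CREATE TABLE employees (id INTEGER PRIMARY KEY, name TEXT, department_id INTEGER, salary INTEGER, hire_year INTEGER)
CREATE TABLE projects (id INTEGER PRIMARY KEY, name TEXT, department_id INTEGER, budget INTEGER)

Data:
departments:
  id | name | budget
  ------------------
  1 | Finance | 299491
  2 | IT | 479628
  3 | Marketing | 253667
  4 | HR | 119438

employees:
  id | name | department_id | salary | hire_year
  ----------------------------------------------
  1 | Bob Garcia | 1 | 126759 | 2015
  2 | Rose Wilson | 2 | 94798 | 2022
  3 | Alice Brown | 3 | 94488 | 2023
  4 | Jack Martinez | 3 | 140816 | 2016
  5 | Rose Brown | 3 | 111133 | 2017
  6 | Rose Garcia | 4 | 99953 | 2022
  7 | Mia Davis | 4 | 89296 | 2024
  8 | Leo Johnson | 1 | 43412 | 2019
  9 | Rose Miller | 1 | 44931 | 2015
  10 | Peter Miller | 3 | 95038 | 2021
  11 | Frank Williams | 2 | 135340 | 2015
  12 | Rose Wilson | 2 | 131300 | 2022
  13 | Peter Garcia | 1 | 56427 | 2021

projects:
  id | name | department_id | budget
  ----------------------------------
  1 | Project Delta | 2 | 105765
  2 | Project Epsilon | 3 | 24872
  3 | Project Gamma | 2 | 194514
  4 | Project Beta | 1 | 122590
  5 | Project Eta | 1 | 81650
SELECT name, salary FROM employees WHERE salary <= (SELECT MAX(salary) FROM employees)

Execution result:
name | salary
Bob Garcia | 126759
Rose Wilson | 94798
Alice Brown | 94488
Jack Martinez | 140816
Rose Brown | 111133
Rose Garcia | 99953
Mia Davis | 89296
Leo Johnson | 43412
Rose Miller | 44931
Peter Miller | 95038
Frank Williams | 135340
Rose Wilson | 131300
Peter Garcia | 56427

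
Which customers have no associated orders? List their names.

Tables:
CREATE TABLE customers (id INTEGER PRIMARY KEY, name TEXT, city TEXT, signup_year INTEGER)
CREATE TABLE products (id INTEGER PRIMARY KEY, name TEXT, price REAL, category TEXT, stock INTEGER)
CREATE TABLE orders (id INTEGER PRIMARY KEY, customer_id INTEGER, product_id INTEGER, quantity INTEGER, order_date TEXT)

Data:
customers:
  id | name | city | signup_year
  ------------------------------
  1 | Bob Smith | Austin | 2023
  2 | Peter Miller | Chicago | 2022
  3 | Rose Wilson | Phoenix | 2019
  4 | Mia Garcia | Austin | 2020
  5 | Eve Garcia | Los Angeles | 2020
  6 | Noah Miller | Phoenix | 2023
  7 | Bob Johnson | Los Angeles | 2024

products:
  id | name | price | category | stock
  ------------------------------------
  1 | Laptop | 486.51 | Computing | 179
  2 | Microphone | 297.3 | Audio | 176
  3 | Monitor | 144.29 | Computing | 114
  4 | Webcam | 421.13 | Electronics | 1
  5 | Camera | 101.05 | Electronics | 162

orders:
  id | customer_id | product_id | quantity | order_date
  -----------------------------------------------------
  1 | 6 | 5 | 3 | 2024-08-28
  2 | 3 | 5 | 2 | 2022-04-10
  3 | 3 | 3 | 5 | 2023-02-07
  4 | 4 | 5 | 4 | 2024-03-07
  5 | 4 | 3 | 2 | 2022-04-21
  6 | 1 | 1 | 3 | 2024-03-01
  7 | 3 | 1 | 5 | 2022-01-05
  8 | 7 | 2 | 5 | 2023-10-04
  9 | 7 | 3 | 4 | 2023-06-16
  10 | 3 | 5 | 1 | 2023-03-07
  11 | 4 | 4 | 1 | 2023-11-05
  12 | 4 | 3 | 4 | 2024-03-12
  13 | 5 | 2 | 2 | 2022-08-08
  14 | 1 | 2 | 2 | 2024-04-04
SELECT p.name FROM customers p LEFT JOIN orders c ON c.customer_id = p.id WHERE c.id IS NULL

Execution result:
Peter Miller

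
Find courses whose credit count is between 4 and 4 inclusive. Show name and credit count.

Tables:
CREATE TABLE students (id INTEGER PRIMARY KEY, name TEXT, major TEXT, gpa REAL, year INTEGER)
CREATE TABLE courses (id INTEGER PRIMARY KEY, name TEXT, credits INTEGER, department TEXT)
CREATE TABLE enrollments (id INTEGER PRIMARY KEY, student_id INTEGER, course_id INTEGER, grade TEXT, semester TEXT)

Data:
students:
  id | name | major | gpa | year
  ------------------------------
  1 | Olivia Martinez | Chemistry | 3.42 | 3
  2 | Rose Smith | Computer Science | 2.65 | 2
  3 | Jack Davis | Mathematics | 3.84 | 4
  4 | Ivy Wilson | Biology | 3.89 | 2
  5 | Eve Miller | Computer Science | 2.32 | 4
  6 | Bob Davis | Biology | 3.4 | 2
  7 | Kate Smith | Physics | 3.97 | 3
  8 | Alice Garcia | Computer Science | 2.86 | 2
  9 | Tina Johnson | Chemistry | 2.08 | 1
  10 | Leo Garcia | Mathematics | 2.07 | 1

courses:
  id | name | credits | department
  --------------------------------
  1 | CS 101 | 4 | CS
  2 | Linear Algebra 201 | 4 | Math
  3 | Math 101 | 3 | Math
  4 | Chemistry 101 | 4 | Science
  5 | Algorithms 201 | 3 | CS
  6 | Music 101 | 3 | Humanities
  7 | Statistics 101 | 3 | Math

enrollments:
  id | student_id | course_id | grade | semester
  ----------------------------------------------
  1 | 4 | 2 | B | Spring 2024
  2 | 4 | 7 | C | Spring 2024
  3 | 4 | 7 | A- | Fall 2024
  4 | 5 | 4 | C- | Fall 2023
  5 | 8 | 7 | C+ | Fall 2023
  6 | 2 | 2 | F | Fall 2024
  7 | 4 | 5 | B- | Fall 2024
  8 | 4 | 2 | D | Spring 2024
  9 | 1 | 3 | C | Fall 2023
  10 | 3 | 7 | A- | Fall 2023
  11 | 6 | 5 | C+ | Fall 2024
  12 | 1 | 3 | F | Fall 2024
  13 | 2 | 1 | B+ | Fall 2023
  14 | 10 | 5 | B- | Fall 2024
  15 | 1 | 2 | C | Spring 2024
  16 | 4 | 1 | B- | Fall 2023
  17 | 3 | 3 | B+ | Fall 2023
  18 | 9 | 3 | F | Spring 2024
SELECT name, credits FROM courses WHERE credits BETWEEN 4 AND 4

Execution result:
name | credits
CS 101 | 4
Linear Algebra 201 | 4
Chemistry 101 | 4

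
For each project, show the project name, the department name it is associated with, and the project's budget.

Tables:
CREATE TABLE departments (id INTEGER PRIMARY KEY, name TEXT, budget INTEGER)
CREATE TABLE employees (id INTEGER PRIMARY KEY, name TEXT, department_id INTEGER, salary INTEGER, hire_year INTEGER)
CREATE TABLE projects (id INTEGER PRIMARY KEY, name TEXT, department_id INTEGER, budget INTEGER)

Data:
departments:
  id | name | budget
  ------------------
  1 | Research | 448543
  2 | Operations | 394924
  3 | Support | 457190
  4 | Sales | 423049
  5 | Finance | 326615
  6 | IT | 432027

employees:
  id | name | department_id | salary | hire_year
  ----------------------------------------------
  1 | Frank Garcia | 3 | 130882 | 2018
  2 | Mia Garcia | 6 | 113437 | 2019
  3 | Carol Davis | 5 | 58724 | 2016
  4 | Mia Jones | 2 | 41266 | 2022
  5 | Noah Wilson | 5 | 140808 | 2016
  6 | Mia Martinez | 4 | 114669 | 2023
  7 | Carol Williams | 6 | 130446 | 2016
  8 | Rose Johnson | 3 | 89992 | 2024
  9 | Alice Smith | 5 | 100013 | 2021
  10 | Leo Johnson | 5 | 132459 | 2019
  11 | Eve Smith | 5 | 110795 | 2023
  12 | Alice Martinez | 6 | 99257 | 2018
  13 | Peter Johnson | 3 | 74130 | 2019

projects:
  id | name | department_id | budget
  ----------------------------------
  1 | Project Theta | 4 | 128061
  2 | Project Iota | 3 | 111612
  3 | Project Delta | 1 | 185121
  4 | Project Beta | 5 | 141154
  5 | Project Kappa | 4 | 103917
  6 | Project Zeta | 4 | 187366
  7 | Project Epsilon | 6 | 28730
SELECT c.name, p.name AS department, c.budget FROM projects c JOIN departments p ON c.department_id = p.id

Execution result:
name | department | budget
Project Theta | Sales | 128061
Project Iota | Support | 111612
Project Delta | Research | 185121
Project Beta | Finance | 141154
Project Kappa | Sales | 103917
Project Zeta | Sales | 187366
Project Epsilon | IT | 28730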